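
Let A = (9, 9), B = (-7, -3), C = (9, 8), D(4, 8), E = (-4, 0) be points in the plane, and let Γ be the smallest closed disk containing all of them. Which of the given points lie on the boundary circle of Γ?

The minimum enclosing circle of a finite set is fixed by two of the points (as a diameter) or three (as a circumcircle).
The farthest pair is A–B with squared distance 400. The circle on this segment as diameter has centre (1, 3) and r² = 400/4 = 100.
Check C: distance² to centre = 89 ≤ 100, so it lies inside.
All remaining points lie in this disk, and no smaller disk contains both endpoints, so this is the minimum enclosing circle.
The points at distance exactly r from the centre are A, B — 2 points.

A, B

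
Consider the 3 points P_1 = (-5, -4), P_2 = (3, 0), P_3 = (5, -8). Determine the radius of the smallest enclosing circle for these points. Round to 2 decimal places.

5.52

Side lengths²: P_1P_2² = 80, P_1P_3² = 116, P_2P_3² = 68.
Since P_1P_3² = 116 < 80 + 68 = 148, the triangle is acute, so the smallest enclosing circle is the circumcircle.
Circumcentre = (4/9, -44/9), r² = 2465/81.
r = √(2465/81) ≈ 5.52.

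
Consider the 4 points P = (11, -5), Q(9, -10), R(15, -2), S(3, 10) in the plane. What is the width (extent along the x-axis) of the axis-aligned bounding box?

max x = 15, min x = 3, so width = 12.

12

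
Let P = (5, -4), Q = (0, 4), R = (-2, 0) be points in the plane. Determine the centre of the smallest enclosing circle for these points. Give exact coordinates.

Side lengths²: PQ² = 89, PR² = 65, QR² = 20.
Since PQ² = 89 ≥ 65 + 20 = 85, the angle opposite PQ is not acute, so the smallest enclosing circle has PQ as diameter.
Centre = midpoint of PQ = (2.5, 0), r² = 89/4 = 22.25.
Centre = (2.5, 0).

(2.5, 0)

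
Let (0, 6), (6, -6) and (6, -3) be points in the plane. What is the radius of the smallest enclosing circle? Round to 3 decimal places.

6.708

Call the three points A, B, C in the order given.
Side lengths²: AB² = 180, AC² = 117, BC² = 9.
Since AB² = 180 ≥ 117 + 9 = 126, the angle opposite AB is not acute, so the smallest enclosing circle has AB as diameter.
Centre = midpoint of AB = (3, 0), r² = 180/4 = 45.
r = √45 ≈ 6.708.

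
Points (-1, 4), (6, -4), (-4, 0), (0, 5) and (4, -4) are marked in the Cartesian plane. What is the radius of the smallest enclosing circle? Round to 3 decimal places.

5.651

A smallest enclosing disk is always determined by at most three of the input points on its boundary.
The minimum enclosing circle is determined by three boundary points: (6, -4), (-4, 0), (0, 5).
Their circumcentre is (18/11, -9/22) with r² = 15457/484.
The farthest remaining point (-1, 4) is at distance² 12773/484 ≤ 15457/484.
r = √(15457/484) ≈ 5.651.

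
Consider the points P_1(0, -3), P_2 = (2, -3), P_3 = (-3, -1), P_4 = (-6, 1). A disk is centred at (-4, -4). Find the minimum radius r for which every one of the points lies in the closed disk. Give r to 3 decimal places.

The required radius is the distance from (-4, -4) to the farthest point.
Squared distances: 17, 37, 10, 29.
Maximum is 37, attained at P_2.
r = √37 ≈ 6.083.

6.083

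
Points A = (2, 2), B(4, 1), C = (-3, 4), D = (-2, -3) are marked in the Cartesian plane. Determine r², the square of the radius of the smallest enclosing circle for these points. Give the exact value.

A smallest enclosing disk is always determined by at most three of the input points on its boundary.
The minimum enclosing circle is determined by three boundary points: B, C, D.
Their circumcentre is (-5/23, 19/23) with r² = 9425/529.
The farthest remaining point A is at distance² 3330/529 ≤ 9425/529.

9425/529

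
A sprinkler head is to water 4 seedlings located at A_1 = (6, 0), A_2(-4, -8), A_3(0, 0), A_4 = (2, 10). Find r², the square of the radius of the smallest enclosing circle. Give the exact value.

90

The minimum enclosing circle of a finite set is fixed by two of the points (as a diameter) or three (as a circumcircle).
The farthest pair is A_2–A_4 with squared distance 360. The circle on this segment as diameter has centre (-1, 1) and r² = 360/4 = 90.
Check A_1: distance² to centre = 50 ≤ 90, so it lies inside.
All remaining points lie in this disk, and no smaller disk contains both endpoints, so this is the minimum enclosing circle.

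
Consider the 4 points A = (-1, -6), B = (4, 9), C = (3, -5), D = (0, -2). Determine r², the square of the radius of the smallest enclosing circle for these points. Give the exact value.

62.5

A smallest enclosing disk is always determined by at most three of the input points on its boundary.
The farthest pair is A–B with squared distance 250. The circle on this segment as diameter has centre (1.5, 1.5) and r² = 250/4 = 62.5.
Check C: distance² to centre = 44.5 ≤ 62.5, so it lies inside.
All remaining points lie in this disk, and no smaller disk contains both endpoints, so this is the minimum enclosing circle.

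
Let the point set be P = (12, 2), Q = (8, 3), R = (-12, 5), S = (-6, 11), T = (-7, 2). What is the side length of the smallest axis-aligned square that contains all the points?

The bounding box has width 24 and height 9.
An axis-aligned square enclosing the set must have side ≥ max(width, height).
So the minimum side is max(24, 9) = 24.

24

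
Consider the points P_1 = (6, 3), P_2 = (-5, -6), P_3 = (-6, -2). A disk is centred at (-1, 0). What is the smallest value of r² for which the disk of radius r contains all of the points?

The required radius is the distance from (-1, 0) to the farthest point.
Squared distances: 58, 52, 29.
Maximum is 58, attained at P_1.

58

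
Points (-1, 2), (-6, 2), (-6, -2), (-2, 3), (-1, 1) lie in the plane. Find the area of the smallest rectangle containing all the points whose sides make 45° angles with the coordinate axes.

In coordinates u = x + y, v = x − y the rectangle is axis-aligned; the map (x,y)→(u,v) scales areas by 2.
u-values: 1, -4, -8, 1, 0; range = 1 − (-8) = 9.
v-values: -3, -8, -4, -5, -2; range = -2 − (-8) = 6.
Area = (9 × 6) / 2 = 27.

27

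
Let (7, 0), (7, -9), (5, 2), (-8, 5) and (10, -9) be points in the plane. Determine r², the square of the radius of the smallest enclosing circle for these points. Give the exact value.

By Welzl's lemma the MEC is supported by two points (diametrically opposite) or three points (on a circumcircle).
The farthest pair is (-8, 5)–(10, -9) with squared distance 520. The circle on this segment as diameter has centre (1, -2) and r² = 520/4 = 130.
Check (7, 0): distance² to centre = 40 ≤ 130, so it lies inside.
All remaining points lie in this disk, and no smaller disk contains both endpoints, so this is the minimum enclosing circle.

130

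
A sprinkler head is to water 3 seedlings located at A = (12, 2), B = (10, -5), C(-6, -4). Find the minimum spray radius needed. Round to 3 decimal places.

9.487

Side lengths²: AB² = 53, AC² = 360, BC² = 257.
Since AC² = 360 ≥ 257 + 53 = 310, the angle opposite AC is not acute, so the smallest enclosing circle has AC as diameter.
Centre = midpoint of AC = (3, -1), r² = 360/4 = 90.
r = √90 ≈ 9.487.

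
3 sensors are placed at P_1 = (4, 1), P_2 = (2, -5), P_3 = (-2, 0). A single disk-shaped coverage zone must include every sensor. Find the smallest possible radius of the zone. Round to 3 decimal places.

3.623

Side lengths²: P_1P_2² = 40, P_1P_3² = 37, P_2P_3² = 41.
Since P_2P_3² = 41 < 40 + 37 = 77, the triangle is acute, so the smallest enclosing circle is the circumcircle.
Circumcentre = (45/34, -49/34), r² = 7585/578.
r = √(7585/578) ≈ 3.623.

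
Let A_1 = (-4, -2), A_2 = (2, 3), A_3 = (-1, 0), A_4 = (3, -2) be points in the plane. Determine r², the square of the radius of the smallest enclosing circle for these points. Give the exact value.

15.86

By Welzl's lemma the MEC is supported by two points (diametrically opposite) or three points (on a circumcircle).
The minimum enclosing circle is determined by three boundary points: A_1, A_2, A_4.
Their circumcentre is (-0.5, -0.1) with r² = 15.86.
The farthest remaining point A_3 is at distance² 0.26 ≤ 15.86.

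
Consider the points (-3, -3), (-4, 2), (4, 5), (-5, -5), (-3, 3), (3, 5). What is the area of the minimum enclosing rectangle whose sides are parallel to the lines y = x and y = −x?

In coordinates u = x + y, v = x − y the rectangle is axis-aligned; the map (x,y)→(u,v) scales areas by 2.
u-values: -6, -2, 9, -10, 0, 8; range = 9 − (-10) = 19.
v-values: 0, -6, -1, 0, -6, -2; range = 0 − (-6) = 6.
Area = (19 × 6) / 2 = 57.

57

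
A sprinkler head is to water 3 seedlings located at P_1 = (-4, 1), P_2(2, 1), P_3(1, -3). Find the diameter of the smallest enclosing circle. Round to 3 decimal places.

Side lengths²: P_1P_2² = 36, P_1P_3² = 41, P_2P_3² = 17.
Since P_1P_3² = 41 < 36 + 17 = 53, the triangle is acute, so the smallest enclosing circle is the circumcircle.
Circumcentre = (-1, -0.375), r² = 10.890625.
Diameter = 2r = 2√(10.890625) ≈ 6.600.

6.600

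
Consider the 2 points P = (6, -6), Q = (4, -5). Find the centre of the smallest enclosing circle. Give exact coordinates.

(5, -5.5)

The smallest circle enclosing two points has them as diameter endpoints.
Centre = midpoint = (5, -5.5); r² = |PQ|²/4 = 5/4 = 1.25.
Centre = (5, -5.5).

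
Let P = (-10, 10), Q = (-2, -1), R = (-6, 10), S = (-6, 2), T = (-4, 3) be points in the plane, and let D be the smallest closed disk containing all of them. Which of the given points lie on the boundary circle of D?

P, Q

The farthest pair is P–Q with squared distance 185. The circle on this segment as diameter has centre (-6, 4.5) and r² = 185/4 = 46.25.
Check R: distance² to centre = 30.25 ≤ 46.25, so it lies inside.
All remaining points lie in this disk, and no smaller disk contains both endpoints, so this is the minimum enclosing circle.
The points at distance exactly r from the centre are P, Q — 2 points.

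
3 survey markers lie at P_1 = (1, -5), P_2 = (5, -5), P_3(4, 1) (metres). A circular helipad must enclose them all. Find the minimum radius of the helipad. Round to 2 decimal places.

3.40

Side lengths²: P_1P_2² = 16, P_1P_3² = 45, P_2P_3² = 37.
Since P_1P_3² = 45 < 37 + 16 = 53, the triangle is acute, so the smallest enclosing circle is the circumcircle.
Circumcentre = (3, -2.25), r² = 11.5625.
r = √(11.5625) ≈ 3.40.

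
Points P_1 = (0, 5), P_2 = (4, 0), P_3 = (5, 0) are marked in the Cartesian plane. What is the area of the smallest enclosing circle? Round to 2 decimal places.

Side lengths²: P_1P_2² = 41, P_1P_3² = 50, P_2P_3² = 1.
Since P_1P_3² = 50 ≥ 41 + 1 = 42, the angle opposite P_1P_3 is not acute, so the smallest enclosing circle has P_1P_3 as diameter.
Centre = midpoint of P_1P_3 = (2.5, 2.5), r² = 50/4 = 12.5.
Area = π·r² = π·12.5 ≈ 39.27.

39.27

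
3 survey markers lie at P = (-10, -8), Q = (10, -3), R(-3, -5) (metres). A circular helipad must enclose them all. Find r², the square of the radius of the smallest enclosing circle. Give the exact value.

106.25

Side lengths²: PQ² = 425, PR² = 58, QR² = 173.
Since PQ² = 425 ≥ 173 + 58 = 231, the angle opposite PQ is not acute, so the smallest enclosing circle has PQ as diameter.
Centre = midpoint of PQ = (0, -5.5), r² = 425/4 = 106.25.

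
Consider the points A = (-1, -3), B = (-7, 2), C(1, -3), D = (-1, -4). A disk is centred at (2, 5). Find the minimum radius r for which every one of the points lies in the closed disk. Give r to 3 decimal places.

The required radius is the distance from (2, 5) to the farthest point.
Squared distances: 73, 90, 65, 90.
Maximum is 90, attained at B.
r = √90 ≈ 9.487.

9.487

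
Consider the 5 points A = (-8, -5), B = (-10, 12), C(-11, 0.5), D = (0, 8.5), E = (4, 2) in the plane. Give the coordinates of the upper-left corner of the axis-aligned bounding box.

x-range [-11, 4], y-range [-5, 12].
The upper-left corner is (-11, 12).

(-11, 12)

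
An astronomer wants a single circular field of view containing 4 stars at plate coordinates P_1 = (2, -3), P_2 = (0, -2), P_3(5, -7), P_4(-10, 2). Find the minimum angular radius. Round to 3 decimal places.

By Welzl's lemma the MEC is supported by two points (diametrically opposite) or three points (on a circumcircle).
The farthest pair is P_3–P_4 with squared distance 306. The circle on this segment as diameter has centre (-2.5, -2.5) and r² = 306/4 = 76.5.
Check P_1: distance² to centre = 20.5 ≤ 76.5, so it lies inside.
All remaining points lie in this disk, and no smaller disk contains both endpoints, so this is the minimum enclosing circle.
r = √(76.5) ≈ 8.746.

8.746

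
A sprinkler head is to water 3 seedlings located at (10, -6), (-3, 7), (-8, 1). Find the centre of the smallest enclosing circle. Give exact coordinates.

Call the three points A, B, C in the order given.
Side lengths²: AB² = 338, AC² = 373, BC² = 61.
Since AC² = 373 < 338 + 61 = 399, the triangle is acute, so the smallest enclosing circle is the circumcircle.
Circumcentre = (29/22, -37/22), r² = 22753/242.
Centre = (29/22, -37/22).

(29/22, -37/22)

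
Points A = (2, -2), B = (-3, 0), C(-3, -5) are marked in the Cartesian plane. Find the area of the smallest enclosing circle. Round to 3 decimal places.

30.976

Side lengths²: AB² = 29, AC² = 34, BC² = 25.
Since AC² = 34 < 29 + 25 = 54, the triangle is acute, so the smallest enclosing circle is the circumcircle.
Circumcentre = (-1.1, -2.5), r² = 9.86.
Area = π·r² = π·9.86 ≈ 30.976.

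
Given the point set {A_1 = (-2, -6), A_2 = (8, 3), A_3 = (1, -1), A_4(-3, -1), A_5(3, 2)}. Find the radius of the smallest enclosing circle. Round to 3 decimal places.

6.727

The farthest pair is A_1–A_2 with squared distance 181. The circle on this segment as diameter has centre (3, -1.5) and r² = 181/4 = 45.25.
Check A_3: distance² to centre = 4.25 ≤ 45.25, so it lies inside.
All remaining points lie in this disk, and no smaller disk contains both endpoints, so this is the minimum enclosing circle.
r = √(45.25) ≈ 6.727.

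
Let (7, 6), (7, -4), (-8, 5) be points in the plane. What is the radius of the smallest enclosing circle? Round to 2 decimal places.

8.77

Call the three points A, B, C in the order given.
Side lengths²: AB² = 100, AC² = 226, BC² = 306.
Since BC² = 306 < 226 + 100 = 326, the triangle is acute, so the smallest enclosing circle is the circumcircle.
Circumcentre = (-0.2, 1), r² = 76.84.
r = √(76.84) ≈ 8.77.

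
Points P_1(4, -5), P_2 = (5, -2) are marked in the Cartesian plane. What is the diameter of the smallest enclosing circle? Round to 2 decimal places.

The smallest circle enclosing two points has them as diameter endpoints.
Centre = midpoint = (4.5, -3.5); r² = |P_1P_2|²/4 = 10/4 = 2.5.
Diameter = 2r = 2√(2.5) ≈ 3.16.

3.16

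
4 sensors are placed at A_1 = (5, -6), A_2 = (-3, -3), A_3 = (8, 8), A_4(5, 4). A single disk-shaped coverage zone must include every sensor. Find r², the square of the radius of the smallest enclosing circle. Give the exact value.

14965/242

The minimum enclosing circle is determined by three boundary points: A_1, A_2, A_3.
Their circumcentre is (73/22, 37/22) with r² = 14965/242.
The farthest remaining point A_4 is at distance² 1985/242 ≤ 14965/242.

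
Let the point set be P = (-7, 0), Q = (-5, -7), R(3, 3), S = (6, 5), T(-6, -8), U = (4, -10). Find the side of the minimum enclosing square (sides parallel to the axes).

15

The bounding box has width 13 and height 15.
An axis-aligned square enclosing the set must have side ≥ max(width, height).
So the minimum side is max(13, 15) = 15.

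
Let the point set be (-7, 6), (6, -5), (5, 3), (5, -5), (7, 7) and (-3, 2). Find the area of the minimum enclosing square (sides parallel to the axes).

196

The bounding box has width 14 and height 12.
An axis-aligned square enclosing the set must have side ≥ max(width, height).
So the minimum side is max(14, 12) = 14.
Area = 14² = 196.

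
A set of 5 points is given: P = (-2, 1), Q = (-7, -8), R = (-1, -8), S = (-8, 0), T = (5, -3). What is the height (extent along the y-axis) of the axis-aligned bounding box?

max y = 1, min y = -8, so height = 9.

9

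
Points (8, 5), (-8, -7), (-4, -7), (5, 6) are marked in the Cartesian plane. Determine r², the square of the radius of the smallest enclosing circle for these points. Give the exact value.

By Welzl's lemma the MEC is supported by two points (diametrically opposite) or three points (on a circumcircle).
The farthest pair is (8, 5)–(-8, -7) with squared distance 400. The circle on this segment as diameter has centre (0, -1) and r² = 400/4 = 100.
Check (-4, -7): distance² to centre = 52 ≤ 100, so it lies inside.
All remaining points lie in this disk, and no smaller disk contains both endpoints, so this is the minimum enclosing circle.

100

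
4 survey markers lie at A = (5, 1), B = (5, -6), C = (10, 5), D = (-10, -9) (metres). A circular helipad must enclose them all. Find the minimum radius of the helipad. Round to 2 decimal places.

12.21

A smallest enclosing disk is always determined by at most three of the input points on its boundary.
The farthest pair is C–D with squared distance 596. The circle on this segment as diameter has centre (0, -2) and r² = 596/4 = 149.
Check A: distance² to centre = 34 ≤ 149, so it lies inside.
All remaining points lie in this disk, and no smaller disk contains both endpoints, so this is the minimum enclosing circle.
r = √149 ≈ 12.21.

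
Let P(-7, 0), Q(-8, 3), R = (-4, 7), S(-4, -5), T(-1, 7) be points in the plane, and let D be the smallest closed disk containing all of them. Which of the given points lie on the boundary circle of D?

R, S, T

The farthest pair is S–T with squared distance 153. The circle on this segment as diameter has centre (-2.5, 1) and r² = 153/4 = 38.25.
Check P: distance² to centre = 21.25 ≤ 38.25, so it lies inside.
All remaining points lie in this disk, and no smaller disk contains both endpoints, so this is the minimum enclosing circle.
The points at distance exactly r from the centre are R, S, T — 3 points.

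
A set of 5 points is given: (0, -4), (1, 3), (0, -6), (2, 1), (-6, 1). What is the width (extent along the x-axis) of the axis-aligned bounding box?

max x = 2, min x = -6, so width = 8.

8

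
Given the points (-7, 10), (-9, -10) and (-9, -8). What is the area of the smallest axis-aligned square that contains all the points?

400

The bounding box has width 2 and height 20.
An axis-aligned square enclosing the set must have side ≥ max(width, height).
So the minimum side is max(2, 20) = 20.
Area = 20² = 400.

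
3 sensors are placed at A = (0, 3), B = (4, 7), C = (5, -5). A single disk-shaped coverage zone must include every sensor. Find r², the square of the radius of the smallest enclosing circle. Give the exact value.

36.25

Side lengths²: AB² = 32, AC² = 89, BC² = 145.
Since BC² = 145 ≥ 89 + 32 = 121, the angle opposite BC is not acute, so the smallest enclosing circle has BC as diameter.
Centre = midpoint of BC = (4.5, 1), r² = 145/4 = 36.25.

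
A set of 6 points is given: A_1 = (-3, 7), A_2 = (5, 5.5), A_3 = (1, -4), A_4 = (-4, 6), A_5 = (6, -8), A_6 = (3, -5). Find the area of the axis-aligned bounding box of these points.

x ranges over [-4, 6], width 10.
y ranges over [-8, 7], height 15.
Area = 10 × 15 = 150.

150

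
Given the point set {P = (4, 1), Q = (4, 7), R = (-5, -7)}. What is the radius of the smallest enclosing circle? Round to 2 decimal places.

8.32

Side lengths²: PQ² = 36, PR² = 145, QR² = 277.
Since QR² = 277 ≥ 145 + 36 = 181, the angle opposite QR is not acute, so the smallest enclosing circle has QR as diameter.
Centre = midpoint of QR = (-0.5, 0), r² = 277/4 = 69.25.
r = √(69.25) ≈ 8.32.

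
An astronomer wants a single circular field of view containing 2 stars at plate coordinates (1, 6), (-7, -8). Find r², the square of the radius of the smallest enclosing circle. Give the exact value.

The smallest circle enclosing two points has them as diameter endpoints.
Centre = midpoint = (-3, -1); r² = |(1, 6)−(-7, -8)|²/4 = 260/4 = 65.

65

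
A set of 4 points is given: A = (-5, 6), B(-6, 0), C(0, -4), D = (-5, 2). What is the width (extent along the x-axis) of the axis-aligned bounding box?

max x = 0, min x = -6, so width = 6.

6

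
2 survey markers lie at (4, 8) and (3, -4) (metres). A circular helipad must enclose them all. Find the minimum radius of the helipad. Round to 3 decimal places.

The smallest circle enclosing two points has them as diameter endpoints.
Centre = midpoint = (3.5, 2); r² = |(4, 8)−(3, -4)|²/4 = 145/4 = 36.25.
r = √(36.25) ≈ 6.021.

6.021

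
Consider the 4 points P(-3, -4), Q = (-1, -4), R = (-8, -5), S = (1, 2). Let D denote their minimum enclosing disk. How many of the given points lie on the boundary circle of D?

2

A smallest enclosing disk is always determined by at most three of the input points on its boundary.
The farthest pair is R–S with squared distance 130. The circle on this segment as diameter has centre (-3.5, -1.5) and r² = 130/4 = 32.5.
Check P: distance² to centre = 6.5 ≤ 32.5, so it lies inside.
All remaining points lie in this disk, and no smaller disk contains both endpoints, so this is the minimum enclosing circle.
The points at distance exactly r from the centre are R, S — 2 points.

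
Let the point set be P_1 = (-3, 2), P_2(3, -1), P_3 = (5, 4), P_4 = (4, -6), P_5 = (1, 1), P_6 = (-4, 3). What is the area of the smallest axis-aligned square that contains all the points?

The bounding box has width 9 and height 10.
An axis-aligned square enclosing the set must have side ≥ max(width, height).
So the minimum side is max(9, 10) = 10.
Area = 10² = 100.

100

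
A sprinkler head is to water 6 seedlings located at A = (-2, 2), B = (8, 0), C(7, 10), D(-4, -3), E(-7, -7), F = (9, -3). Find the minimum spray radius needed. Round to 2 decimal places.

11.01

The farthest pair is C–E with squared distance 485. The circle on this segment as diameter has centre (0, 1.5) and r² = 485/4 = 121.25.
Check A: distance² to centre = 4.25 ≤ 121.25, so it lies inside.
All remaining points lie in this disk, and no smaller disk contains both endpoints, so this is the minimum enclosing circle.
r = √(121.25) ≈ 11.01.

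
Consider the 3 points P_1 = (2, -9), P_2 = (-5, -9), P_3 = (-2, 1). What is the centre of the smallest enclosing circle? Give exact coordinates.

(-1.5, -4.6)

Side lengths²: P_1P_2² = 49, P_1P_3² = 116, P_2P_3² = 109.
Since P_1P_3² = 116 < 109 + 49 = 158, the triangle is acute, so the smallest enclosing circle is the circumcircle.
Circumcentre = (-1.5, -4.6), r² = 31.61.
Centre = (-1.5, -4.6).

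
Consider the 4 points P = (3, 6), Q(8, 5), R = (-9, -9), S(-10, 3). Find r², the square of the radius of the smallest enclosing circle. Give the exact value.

121.25

By Welzl's lemma the MEC is supported by two points (diametrically opposite) or three points (on a circumcircle).
The farthest pair is Q–R with squared distance 485. The circle on this segment as diameter has centre (-0.5, -2) and r² = 485/4 = 121.25.
Check P: distance² to centre = 76.25 ≤ 121.25, so it lies inside.
All remaining points lie in this disk, and no smaller disk contains both endpoints, so this is the minimum enclosing circle.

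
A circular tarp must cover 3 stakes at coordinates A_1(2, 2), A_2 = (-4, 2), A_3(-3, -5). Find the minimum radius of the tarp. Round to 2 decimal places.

4.34

Side lengths²: A_1A_2² = 36, A_1A_3² = 74, A_2A_3² = 50.
Since A_1A_3² = 74 < 50 + 36 = 86, the triangle is acute, so the smallest enclosing circle is the circumcircle.
Circumcentre = (-1, -8/7), r² = 925/49.
r = √(925/49) ≈ 4.34.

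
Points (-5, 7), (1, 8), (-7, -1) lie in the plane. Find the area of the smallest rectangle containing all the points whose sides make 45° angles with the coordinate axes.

In coordinates u = x + y, v = x − y the rectangle is axis-aligned; the map (x,y)→(u,v) scales areas by 2.
u-values: 2, 9, -8; range = 9 − (-8) = 17.
v-values: -12, -7, -6; range = -6 − (-12) = 6.
Area = (17 × 6) / 2 = 51.

51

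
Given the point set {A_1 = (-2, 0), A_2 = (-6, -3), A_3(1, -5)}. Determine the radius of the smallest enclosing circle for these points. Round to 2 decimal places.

3.66

Side lengths²: A_1A_2² = 25, A_1A_3² = 34, A_2A_3² = 53.
Since A_2A_3² = 53 < 34 + 25 = 59, the triangle is acute, so the smallest enclosing circle is the circumcircle.
Circumcentre = (-139/58, -211/58), r² = 22525/1682.
r = √(22525/1682) ≈ 3.66.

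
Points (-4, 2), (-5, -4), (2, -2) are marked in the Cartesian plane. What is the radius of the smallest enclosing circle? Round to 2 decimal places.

Call the three points A, B, C in the order given.
Side lengths²: AB² = 37, AC² = 52, BC² = 53.
Since BC² = 53 < 52 + 37 = 89, the triangle is acute, so the smallest enclosing circle is the circumcircle.
Circumcentre = (-1.95, -1.425), r² = 15.933125.
r = √(15.933125) ≈ 3.99.

3.99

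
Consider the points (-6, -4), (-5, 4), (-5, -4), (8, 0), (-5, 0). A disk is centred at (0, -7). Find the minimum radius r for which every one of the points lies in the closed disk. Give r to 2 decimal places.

12.08

The required radius is the distance from (0, -7) to the farthest point.
Squared distances: 45, 146, 34, 113, 74.
Maximum is 146, attained at (-5, 4).
r = √146 ≈ 12.08.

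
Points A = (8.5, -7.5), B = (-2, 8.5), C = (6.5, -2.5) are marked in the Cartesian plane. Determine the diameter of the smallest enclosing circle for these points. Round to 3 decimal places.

19.138

Side lengths²: AB² = 366.25, AC² = 29, BC² = 193.25.
Since AB² = 366.25 ≥ 193.25 + 29 = 222.25, the angle opposite AB is not acute, so the smallest enclosing circle has AB as diameter.
Centre = midpoint of AB = (3.25, 0.5), r² = 366.25/4 = 91.5625.
Diameter = 2r = 2√(91.5625) ≈ 19.138.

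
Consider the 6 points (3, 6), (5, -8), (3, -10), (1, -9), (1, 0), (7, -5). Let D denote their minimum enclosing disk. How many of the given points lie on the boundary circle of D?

The farthest pair is (3, 6)–(3, -10) with squared distance 256. The circle on this segment as diameter has centre (3, -2) and r² = 256/4 = 64.
Check (5, -8): distance² to centre = 40 ≤ 64, so it lies inside.
All remaining points lie in this disk, and no smaller disk contains both endpoints, so this is the minimum enclosing circle.
The points at distance exactly r from the centre are (3, 6), (3, -10) — 2 points.

2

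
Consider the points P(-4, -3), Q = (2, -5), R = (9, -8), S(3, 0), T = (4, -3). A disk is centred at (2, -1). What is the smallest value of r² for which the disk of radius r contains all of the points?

The required radius is the distance from (2, -1) to the farthest point.
Squared distances: 40, 16, 98, 2, 8.
Maximum is 98, attained at R.

98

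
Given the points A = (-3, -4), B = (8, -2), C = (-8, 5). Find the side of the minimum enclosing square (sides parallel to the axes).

16

The bounding box has width 16 and height 9.
An axis-aligned square enclosing the set must have side ≥ max(width, height).
So the minimum side is max(16, 9) = 16.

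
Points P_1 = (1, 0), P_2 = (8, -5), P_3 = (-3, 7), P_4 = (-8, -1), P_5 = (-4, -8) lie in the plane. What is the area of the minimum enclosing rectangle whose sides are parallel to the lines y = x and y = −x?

184

In coordinates u = x + y, v = x − y the rectangle is axis-aligned; the map (x,y)→(u,v) scales areas by 2.
u-values: 1, 3, 4, -9, -12; range = 4 − (-12) = 16.
v-values: 1, 13, -10, -7, 4; range = 13 − (-10) = 23.
Area = (16 × 23) / 2 = 184.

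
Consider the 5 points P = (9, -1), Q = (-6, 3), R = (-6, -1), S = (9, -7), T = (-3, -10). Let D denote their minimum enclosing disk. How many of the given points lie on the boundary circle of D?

The minimum enclosing circle is determined by three boundary points: Q, S, T.
Their circumcentre is (31/22, -47/22) with r² = 19669/242.
The farthest remaining point P is at distance² 14257/242 ≤ 19669/242.
The points at distance exactly r from the centre are Q, S, T — 3 points.

3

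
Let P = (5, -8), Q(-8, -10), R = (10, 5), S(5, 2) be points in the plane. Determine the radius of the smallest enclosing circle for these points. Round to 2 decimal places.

By Welzl's lemma the MEC is supported by two points (diametrically opposite) or three points (on a circumcircle).
The farthest pair is Q–R with squared distance 549. The circle on this segment as diameter has centre (1, -2.5) and r² = 549/4 = 137.25.
Check P: distance² to centre = 46.25 ≤ 137.25, so it lies inside.
All remaining points lie in this disk, and no smaller disk contains both endpoints, so this is the minimum enclosing circle.
r = √(137.25) ≈ 11.72.

11.72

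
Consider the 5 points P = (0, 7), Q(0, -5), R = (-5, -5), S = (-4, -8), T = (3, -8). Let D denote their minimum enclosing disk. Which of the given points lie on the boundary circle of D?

The minimum enclosing circle is determined by three boundary points: P, S, T.
Their circumcentre is (-0.5, -0.9) with r² = 62.66.
The farthest remaining point R is at distance² 37.06 ≤ 62.66.
The points at distance exactly r from the centre are P, S, T — 3 points.

P, S, T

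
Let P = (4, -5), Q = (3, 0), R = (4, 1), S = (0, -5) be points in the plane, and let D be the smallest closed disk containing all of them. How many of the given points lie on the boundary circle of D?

A smallest enclosing disk is always determined by at most three of the input points on its boundary.
The farthest pair is R–S with squared distance 52. The circle on this segment as diameter has centre (2, -2) and r² = 52/4 = 13.
Check P: distance² to centre = 13 ≤ 13, so it lies inside.
All remaining points lie in this disk, and no smaller disk contains both endpoints, so this is the minimum enclosing circle.
The points at distance exactly r from the centre are P, R, S — 3 points.

3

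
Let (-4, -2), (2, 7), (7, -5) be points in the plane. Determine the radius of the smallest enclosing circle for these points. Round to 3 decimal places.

6.852

Call the three points A, B, C in the order given.
Side lengths²: AB² = 117, AC² = 130, BC² = 169.
Since BC² = 169 < 130 + 117 = 247, the triangle is acute, so the smallest enclosing circle is the circumcircle.
Circumcentre = (2.5, 1/6), r² = 845/18.
r = √(845/18) ≈ 6.852.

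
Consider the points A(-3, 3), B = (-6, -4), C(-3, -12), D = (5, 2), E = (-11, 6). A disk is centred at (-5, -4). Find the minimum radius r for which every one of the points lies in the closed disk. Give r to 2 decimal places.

11.66

The required radius is the distance from (-5, -4) to the farthest point.
Squared distances: 53, 1, 68, 136, 136.
Maximum is 136, attained at D.
r = √136 ≈ 11.66.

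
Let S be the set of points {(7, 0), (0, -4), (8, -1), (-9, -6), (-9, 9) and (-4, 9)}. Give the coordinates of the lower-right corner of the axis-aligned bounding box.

(8, -6)

x-range [-9, 8], y-range [-6, 9].
The lower-right corner is (8, -6).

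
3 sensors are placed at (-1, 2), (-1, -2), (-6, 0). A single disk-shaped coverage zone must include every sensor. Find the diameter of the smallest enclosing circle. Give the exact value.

5.8

Call the three points A, B, C in the order given.
Side lengths²: AB² = 16, AC² = 29, BC² = 29.
Since BC² = 29 < 29 + 16 = 45, the triangle is acute, so the smallest enclosing circle is the circumcircle.
Circumcentre = (-3.1, 0), r² = 8.41.
Diameter = 2r = 2√(8.41) = 5.8.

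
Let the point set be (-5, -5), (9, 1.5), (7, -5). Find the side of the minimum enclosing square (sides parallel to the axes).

The bounding box has width 14 and height 6.5.
An axis-aligned square enclosing the set must have side ≥ max(width, height).
So the minimum side is max(14, 6.5) = 14.

14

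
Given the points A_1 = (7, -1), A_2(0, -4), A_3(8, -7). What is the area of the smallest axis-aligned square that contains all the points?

The bounding box has width 8 and height 6.
An axis-aligned square enclosing the set must have side ≥ max(width, height).
So the minimum side is max(8, 6) = 8.
Area = 8² = 64.

64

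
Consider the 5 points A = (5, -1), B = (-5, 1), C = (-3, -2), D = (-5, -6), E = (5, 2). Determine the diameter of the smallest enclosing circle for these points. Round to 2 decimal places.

A smallest enclosing disk is always determined by at most three of the input points on its boundary.
The farthest pair is D–E with squared distance 164. The circle on this segment as diameter has centre (0, -2) and r² = 164/4 = 41.
Check A: distance² to centre = 26 ≤ 41, so it lies inside.
All remaining points lie in this disk, and no smaller disk contains both endpoints, so this is the minimum enclosing circle.
Diameter = 2r = 2√41 ≈ 12.81.

12.81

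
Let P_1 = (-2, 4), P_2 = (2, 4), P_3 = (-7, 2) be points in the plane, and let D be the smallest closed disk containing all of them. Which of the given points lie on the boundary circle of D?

P_2, P_3

Side lengths²: P_1P_2² = 16, P_1P_3² = 29, P_2P_3² = 85.
Since P_2P_3² = 85 ≥ 29 + 16 = 45, the angle opposite P_2P_3 is not acute, so the smallest enclosing circle has P_2P_3 as diameter.
Centre = midpoint of P_2P_3 = (-2.5, 3), r² = 85/4 = 21.25.
The points at distance exactly r from the centre are P_2, P_3 — 2 points.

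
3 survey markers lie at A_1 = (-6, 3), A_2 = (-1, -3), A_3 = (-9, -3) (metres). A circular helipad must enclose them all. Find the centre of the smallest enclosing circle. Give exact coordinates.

Side lengths²: A_1A_2² = 61, A_1A_3² = 45, A_2A_3² = 64.
Since A_2A_3² = 64 < 61 + 45 = 106, the triangle is acute, so the smallest enclosing circle is the circumcircle.
Circumcentre = (-5, -1.25), r² = 19.0625.
Centre = (-5, -1.25).

(-5, -1.25)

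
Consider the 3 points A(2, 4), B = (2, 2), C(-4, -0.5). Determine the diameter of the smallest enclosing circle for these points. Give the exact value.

Side lengths²: AB² = 4, AC² = 56.25, BC² = 42.25.
Since AC² = 56.25 ≥ 42.25 + 4 = 46.25, the angle opposite AC is not acute, so the smallest enclosing circle has AC as diameter.
Centre = midpoint of AC = (-1, 1.75), r² = 56.25/4 = 14.0625.
Diameter = 2r = 2√(14.0625) = 7.5.

7.5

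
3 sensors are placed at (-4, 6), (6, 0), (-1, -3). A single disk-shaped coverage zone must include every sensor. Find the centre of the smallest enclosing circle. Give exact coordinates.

(0.75, 31/12)

Call the three points A, B, C in the order given.
Side lengths²: AB² = 136, AC² = 90, BC² = 58.
Since AB² = 136 < 90 + 58 = 148, the triangle is acute, so the smallest enclosing circle is the circumcircle.
Circumcentre = (0.75, 31/12), r² = 2465/72.
Centre = (0.75, 31/12).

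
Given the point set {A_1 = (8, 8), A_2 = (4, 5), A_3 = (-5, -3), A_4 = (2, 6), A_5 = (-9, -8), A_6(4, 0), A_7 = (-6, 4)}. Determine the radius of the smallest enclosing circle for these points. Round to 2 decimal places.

By Welzl's lemma the MEC is supported by two points (diametrically opposite) or three points (on a circumcircle).
The farthest pair is A_1–A_5 with squared distance 545. The circle on this segment as diameter has centre (-0.5, 0) and r² = 545/4 = 136.25.
Check A_2: distance² to centre = 45.25 ≤ 136.25, so it lies inside.
All remaining points lie in this disk, and no smaller disk contains both endpoints, so this is the minimum enclosing circle.
r = √(136.25) ≈ 11.67.

11.67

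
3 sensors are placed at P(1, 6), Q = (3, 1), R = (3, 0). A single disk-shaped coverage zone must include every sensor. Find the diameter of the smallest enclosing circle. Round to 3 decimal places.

6.325

Side lengths²: PQ² = 29, PR² = 40, QR² = 1.
Since PR² = 40 ≥ 29 + 1 = 30, the angle opposite PR is not acute, so the smallest enclosing circle has PR as diameter.
Centre = midpoint of PR = (2, 3), r² = 40/4 = 10.
Diameter = 2r = 2√10 ≈ 6.325.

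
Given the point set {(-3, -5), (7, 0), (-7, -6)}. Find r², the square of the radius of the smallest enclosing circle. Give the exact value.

Call the three points A, B, C in the order given.
Side lengths²: AB² = 125, AC² = 17, BC² = 232.
Since BC² = 232 ≥ 125 + 17 = 142, the angle opposite BC is not acute, so the smallest enclosing circle has BC as diameter.
Centre = midpoint of BC = (0, -3), r² = 232/4 = 58.

58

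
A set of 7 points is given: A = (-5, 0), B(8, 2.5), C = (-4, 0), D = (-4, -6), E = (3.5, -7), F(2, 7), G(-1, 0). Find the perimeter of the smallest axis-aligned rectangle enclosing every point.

54

Width = max x − min x = 8 − (-5) = 13.
Height = max y − min y = 7 − (-7) = 14.
Perimeter = 2(13 + 14) = 54.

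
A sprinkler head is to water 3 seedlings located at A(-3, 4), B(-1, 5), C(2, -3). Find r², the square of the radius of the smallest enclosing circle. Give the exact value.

Side lengths²: AB² = 5, AC² = 74, BC² = 73.
Since AC² = 74 < 73 + 5 = 78, the triangle is acute, so the smallest enclosing circle is the circumcircle.
Circumcentre = (-5/38, 29/38), r² = 13505/722.

13505/722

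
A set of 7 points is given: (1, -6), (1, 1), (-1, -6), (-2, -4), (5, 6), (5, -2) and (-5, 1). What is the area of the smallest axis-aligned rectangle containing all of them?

x ranges over [-5, 5], width 10.
y ranges over [-6, 6], height 12.
Area = 10 × 12 = 120.

120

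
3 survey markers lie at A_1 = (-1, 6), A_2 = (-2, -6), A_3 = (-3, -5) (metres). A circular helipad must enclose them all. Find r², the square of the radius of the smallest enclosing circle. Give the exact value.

36.25

Side lengths²: A_1A_2² = 145, A_1A_3² = 125, A_2A_3² = 2.
Since A_1A_2² = 145 ≥ 125 + 2 = 127, the angle opposite A_1A_2 is not acute, so the smallest enclosing circle has A_1A_2 as diameter.
Centre = midpoint of A_1A_2 = (-1.5, 0), r² = 145/4 = 36.25.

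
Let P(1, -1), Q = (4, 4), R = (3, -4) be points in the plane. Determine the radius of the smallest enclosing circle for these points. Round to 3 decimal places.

Side lengths²: PQ² = 34, PR² = 13, QR² = 65.
Since QR² = 65 ≥ 34 + 13 = 47, the angle opposite QR is not acute, so the smallest enclosing circle has QR as diameter.
Centre = midpoint of QR = (3.5, 0), r² = 65/4 = 16.25.
r = √(16.25) ≈ 4.031.

4.031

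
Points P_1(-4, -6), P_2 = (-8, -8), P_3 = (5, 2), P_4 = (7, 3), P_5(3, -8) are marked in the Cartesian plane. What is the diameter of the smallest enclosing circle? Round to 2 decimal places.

The farthest pair is P_2–P_4 with squared distance 346. The circle on this segment as diameter has centre (-0.5, -2.5) and r² = 346/4 = 86.5.
Check P_1: distance² to centre = 24.5 ≤ 86.5, so it lies inside.
All remaining points lie in this disk, and no smaller disk contains both endpoints, so this is the minimum enclosing circle.
Diameter = 2r = 2√(86.5) ≈ 18.60.

18.60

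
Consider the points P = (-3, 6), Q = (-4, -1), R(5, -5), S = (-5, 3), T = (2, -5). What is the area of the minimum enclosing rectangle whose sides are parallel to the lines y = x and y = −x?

In coordinates u = x + y, v = x − y the rectangle is axis-aligned; the map (x,y)→(u,v) scales areas by 2.
u-values: 3, -5, 0, -2, -3; range = 3 − (-5) = 8.
v-values: -9, -3, 10, -8, 7; range = 10 − (-9) = 19.
Area = (8 × 19) / 2 = 76.

76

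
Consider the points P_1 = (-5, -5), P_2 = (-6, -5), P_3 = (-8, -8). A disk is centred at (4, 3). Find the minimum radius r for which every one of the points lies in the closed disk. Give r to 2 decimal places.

16.28

The required radius is the distance from (4, 3) to the farthest point.
Squared distances: 145, 164, 265.
Maximum is 265, attained at P_3.
r = √265 ≈ 16.28.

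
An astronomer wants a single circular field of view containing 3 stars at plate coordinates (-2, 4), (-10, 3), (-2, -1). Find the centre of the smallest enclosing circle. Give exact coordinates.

(-5.75, 1.5)

Call the three points A, B, C in the order given.
Side lengths²: AB² = 65, AC² = 25, BC² = 80.
Since BC² = 80 < 65 + 25 = 90, the triangle is acute, so the smallest enclosing circle is the circumcircle.
Circumcentre = (-5.75, 1.5), r² = 20.3125.
Centre = (-5.75, 1.5).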